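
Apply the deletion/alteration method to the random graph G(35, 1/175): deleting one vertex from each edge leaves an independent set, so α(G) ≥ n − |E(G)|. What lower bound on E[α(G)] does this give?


E[|E(G)|] = C(35, 2)·p = 595 · (1/175) = 17/5.
E[α(G)] ≥ n − E[|E(G)|] = 35 − 17/5 = 158/5.
Numerically: ≈ 31.600000.
(This is only a lower bound; the true E[α(G)] may be larger.)

E[α(G)] ≥ 158/5 ≈ 31.600000.


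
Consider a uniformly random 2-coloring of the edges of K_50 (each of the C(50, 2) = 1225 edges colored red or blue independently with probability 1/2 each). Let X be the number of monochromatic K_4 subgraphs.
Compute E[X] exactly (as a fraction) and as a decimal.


Let X = Σ_S X_S over the C(50, 4) = 230300 subsets S of size 4, where X_S = 1 if the K_4 on S is monochromatic.
For a fixed S, the K_4 on S has C(4, 2) = 6 edges. P[all 6 edges red] = (1/2)^6, and likewise for blue, so P[monochromatic] = 2·(1/2)^6 = 2^{1 − 6} = 1/32.
Summing: E[X] = C(50, 4) · 2^{1 − 6} = 230300 · 1/32 = 57575/8.
Numerically: E[X] ≈ 7196.875.

E[X] = C(50,4)·2^(1−C(4,2)) = 57575/8 ≈ 7196.875.


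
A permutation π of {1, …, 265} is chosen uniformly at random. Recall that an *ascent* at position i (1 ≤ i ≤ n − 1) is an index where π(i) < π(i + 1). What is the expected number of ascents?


Write X = Σ X_I over i = 1, …, 264, with X_I the indicator of one ascent.
There are 264 indicators.
For each fixed i, the pair (π(i), π(i+1)) is a uniformly random ordered pair of distinct values from {1, …, 265}; by symmetry P[π(i) < π(i+1)] = 1/2.
By linearity: E[X] = 264 · (1/2) = (265 − 1) · (1/2) = 132 ≈ 132.000000.

E[X] = 132 = 132.000000.


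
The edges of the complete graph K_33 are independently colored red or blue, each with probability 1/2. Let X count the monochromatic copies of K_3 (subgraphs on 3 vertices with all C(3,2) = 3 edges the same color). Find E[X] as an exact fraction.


Let X = Σ_S X_S over the C(33, 3) = 5456 subsets S of size 3, where X_S = 1 if the K_3 on S is monochromatic.
For a fixed S, the K_3 on S has C(3, 2) = 3 edges. P[all 3 edges red] = (1/2)^3, and likewise for blue, so P[monochromatic] = 2·(1/2)^3 = 2^{1 − 3} = 1/4.
By linearity: E[X] = C(33, 3) · 2^{1 − 3} = 5456 · 1/4 = 1364.
Numerically: E[X] ≈ 1364.00000.

E[X] = C(33,3)·2^(1−C(3,2)) = 1364 ≈ 1364.00000.


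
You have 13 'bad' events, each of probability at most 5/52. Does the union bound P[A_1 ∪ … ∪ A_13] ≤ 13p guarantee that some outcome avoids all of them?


Union bound: P[∪_{i=1}^{13} A_i] ≤ Σ_i P[A_i] ≤ 13·p = 13·(5/52) = 5/4.
Numerically: 5/4 ≈ 1.25000.
Is 5/4 < 1? NO.
Since the bound 5/4 is ≥ 1, the union bound is uninformative here; it does NOT by itself certify existence.

13·p = 5/4 ≈ 1.25000; existence NOT certified by the union bound.


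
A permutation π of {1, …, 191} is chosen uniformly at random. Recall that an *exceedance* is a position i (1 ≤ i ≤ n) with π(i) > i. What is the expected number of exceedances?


Write X = Σ_{i=1}^{191} X_i, where X_i = 1_{π(i) > i}.
For each fixed i, π(i) is uniform over {1, …, 191} (marginal of a uniform permutation), so P[π(i) > i] = (n − i)/n. Summing: Σ_{i=1}^{191} (n − i)/n = (0 + 1 + … + 190)/191 = 191(191 − 1)/(2·191) = (191 − 1)/2.
Hence E[X] = Σ_{i=1}^{191} (191 − i)/191 = 95 ≈ 95.00000.

E[X] = 95 = 95.00000.


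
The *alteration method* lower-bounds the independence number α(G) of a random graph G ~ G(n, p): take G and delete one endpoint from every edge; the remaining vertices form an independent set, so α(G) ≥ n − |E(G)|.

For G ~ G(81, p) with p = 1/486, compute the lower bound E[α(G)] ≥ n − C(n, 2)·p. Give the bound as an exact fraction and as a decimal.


E[|E(G)|] = C(81, 2)·p = 3240 · (1/486) = 20/3.
E[α(G)] ≥ n − E[|E(G)|] = 81 − 20/3 = 223/3.
Numerically: ≈ 74.333333.
(This is only a lower bound; the true E[α(G)] may be larger.)

E[α(G)] ≥ 223/3 ≈ 74.333333.


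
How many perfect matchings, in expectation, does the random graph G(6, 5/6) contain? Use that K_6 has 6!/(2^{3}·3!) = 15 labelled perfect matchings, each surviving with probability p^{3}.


K_6 has 6!/(2^{3}·3!) = 15 labelled perfect matchings.
For each such perfect matching H, let X_H = 1 if all 3 edges of H are present in G. Then P[X_H = 1] = p^{3} = (5/6)^{3} = 125/216.
By linearity of expectation: E[X] = Σ_H E[X_H] = 15 · p^{3} = 15 · 125/216 = 625/72.
Numerically: E[X] ≈ 8.68.

E[X] = 15 · (5/6)^{3} = 625/72 ≈ 8.68.


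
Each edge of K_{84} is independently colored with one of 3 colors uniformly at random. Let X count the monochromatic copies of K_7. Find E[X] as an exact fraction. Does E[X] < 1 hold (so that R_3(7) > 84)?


E[X] = C(84, 7) · 3^{1 − 21} = 4529365776 · 3^{−20} = 4529365776/3486784401.
As a reduced fraction: E[X] = 55918096/43046721 ≈ 1.2990.
Is E[X] < 1? NO.
Since E[X] ≥ 1, the first-moment bound is inconclusive at n = 84; it does NOT by itself certify R_3(7) > 84.

E[X] = 55918096/43046721 ≈ 1.2990; E[X] ≥ 1; first-moment method inconclusive here.


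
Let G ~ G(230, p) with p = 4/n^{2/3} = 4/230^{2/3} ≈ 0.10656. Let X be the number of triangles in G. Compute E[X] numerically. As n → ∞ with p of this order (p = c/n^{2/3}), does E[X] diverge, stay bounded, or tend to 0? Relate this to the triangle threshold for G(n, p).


Number of potential triangles: C(230, 3) = 2001460.
Each occurs with probability p³ ≈ (0.10656)³ ≈ 1.2098299e-03.
By linearity: E[X] = C(230, 3)·p³ ≈ 2001460 · 1.2098299e-03 ≈ 2421.42609.
Since α = 2/3 < 1, p = c/n^{2/3} ≫ 1/n is above the triangle threshold p ~ 1/n. Asymptotically E[X] ~ (c³/6)·n^{3(1−α)} = (4³/6)·n^{1} → ∞; triangles are abundant w.h.p.

E[X] ≈ 2421.42609; in regime p = Θ(1/n^{2/3}) E[X] diverges (above the triangle threshold p ~ 1/n).


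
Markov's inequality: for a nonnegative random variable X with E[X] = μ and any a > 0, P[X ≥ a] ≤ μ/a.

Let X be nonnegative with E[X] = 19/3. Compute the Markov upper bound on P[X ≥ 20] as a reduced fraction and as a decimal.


μ = E[X] = 19/3, a = 20.
Markov: P[X ≥ 20] ≤ μ/a = (19/3)/20 = 19/60.
Numerically: ≈ 0.317.
(Since a = 20 > μ = 6.333, the bound 19/60 is < 1 and informative.)

P[X ≥ 20] ≤ 19/60 ≈ 0.317.


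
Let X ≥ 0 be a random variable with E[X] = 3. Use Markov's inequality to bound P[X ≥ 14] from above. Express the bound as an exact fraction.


μ = E[X] = 3, a = 14.
Markov: P[X ≥ 14] ≤ μ/a = (3)/14 = 3/14.
Numerically: ≈ 0.214.
(Since a = 14 > μ = 3.000, the bound 3/14 is < 1 and informative.)

P[X ≥ 14] ≤ 3/14 ≈ 0.214.


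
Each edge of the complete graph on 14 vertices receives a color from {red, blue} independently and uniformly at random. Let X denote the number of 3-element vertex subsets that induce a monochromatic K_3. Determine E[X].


Let X = Σ_S X_S over the C(14, 3) = 364 subsets S of size 3, where X_S = 1 if the K_3 on S is monochromatic.
For a fixed S, the K_3 on S has C(3, 2) = 3 edges. P[all 3 edges red] = (1/2)^3, and likewise for blue, so P[monochromatic] = 2·(1/2)^3 = 2^{1 − 3} = 1/4.
By linearity of expectation: E[X] = C(14, 3) · 2^{1 − 3} = 364 · 1/4 = 91.
Numerically: E[X] ≈ 91.00000.

E[X] = C(14,3)·2^(1−C(3,2)) = 91 ≈ 91.00000.


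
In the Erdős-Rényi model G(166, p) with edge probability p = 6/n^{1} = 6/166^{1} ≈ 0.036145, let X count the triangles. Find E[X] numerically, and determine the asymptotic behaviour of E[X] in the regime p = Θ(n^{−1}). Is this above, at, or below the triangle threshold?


Number of potential triangles: C(166, 3) = 748660.
Each occurs with probability p³ ≈ (0.036145)³ ≈ 4.7220381e-05.
By linearity: E[X] = C(166, 3)·p³ ≈ 748660 · 4.7220381e-05 ≈ 35.35201.
Here α = 1, so p = 6/n is exactly at the triangle threshold p ~ 1/n. Asymptotically E[X] → c³/6 = 6³/6 = 36 ≈ 36.00000, a bounded constant. In this regime the triangle count is asymptotically Poisson(c³/6).

E[X] ≈ 35.35201; in regime p = Θ(1/n^{1}) E[X] stays bounded (at the triangle threshold p ~ 1/n).


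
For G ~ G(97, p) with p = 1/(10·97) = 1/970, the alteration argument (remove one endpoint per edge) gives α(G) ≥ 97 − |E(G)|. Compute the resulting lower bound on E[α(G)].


E[|E(G)|] = C(97, 2)·p = 4656 · (1/970) = 24/5.
E[α(G)] ≥ n − E[|E(G)|] = 97 − 24/5 = 461/5.
Numerically: ≈ 92.2000.
(This is only a lower bound; the true E[α(G)] may be larger.)

E[α(G)] ≥ 461/5 ≈ 92.2000.


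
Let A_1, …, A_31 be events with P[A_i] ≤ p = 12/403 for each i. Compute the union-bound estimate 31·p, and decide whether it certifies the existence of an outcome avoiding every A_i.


Union bound: P[∪_{i=1}^{31} A_i] ≤ Σ_i P[A_i] ≤ 31·p = 31·(12/403) = 12/13.
Numerically: 12/13 ≈ 0.9230769.
Is 12/13 < 1? YES.
Since P[∪ A_i] ≤ 12/13 < 1, the complement has P[∩ A_i^c] ≥ 1 − 12/13 = 1/13 > 0, so some outcome avoids every A_i.

31·p = 12/13 ≈ 0.9230769; existence CERTIFIED by the union bound.


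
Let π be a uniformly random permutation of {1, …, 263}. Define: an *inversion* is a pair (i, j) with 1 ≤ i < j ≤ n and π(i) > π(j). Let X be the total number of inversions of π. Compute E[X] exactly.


Write X = Σ X_I over the C(263, 2) = 34453 pairs i < j, with X_I the indicator of one inversion.
There are 34453 indicators.
For each fixed pair i < j, the values π(i) and π(j) are two distinct elements of {1, …, 263} in uniformly random order; by symmetry P[π(i) > π(j)] = 1/2.
By linearity: E[X] = 34453 · (1/2) = C(263, 2) · (1/2) = 34453/2 = 34453/2 ≈ 17226.500000.

E[X] = 34453/2 = 17226.500000.


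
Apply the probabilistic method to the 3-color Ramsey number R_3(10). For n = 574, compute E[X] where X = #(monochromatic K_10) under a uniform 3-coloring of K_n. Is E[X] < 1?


E[X] = C(574, 10) · 3^{1 − 45} = 988824035203816502691 · 3^{−44} = 988824035203816502691/984770902183611232881.
As a reduced fraction: E[X] = 109869337244868500299/109418989131512359209 ≈ 1.0041158.
Is E[X] < 1? NO.
Since E[X] ≥ 1, the first-moment bound is inconclusive at n = 574; it does NOT by itself certify R_3(10) > 574.

E[X] = 109869337244868500299/109418989131512359209 ≈ 1.0041158; E[X] ≥ 1; first-moment method inconclusive here.


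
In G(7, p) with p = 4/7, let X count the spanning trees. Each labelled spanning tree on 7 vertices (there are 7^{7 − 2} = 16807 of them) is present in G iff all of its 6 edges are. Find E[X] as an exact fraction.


K_7 has 7^{7 − 2} = 16807 labelled spanning trees.
For each such spanning tree H, let X_H = 1 if all 6 edges of H are present in G. Then P[X_H = 1] = p^{6} = (4/7)^{6} = 4096/117649.
Summing the indicators: E[X] = Σ_H E[X_H] = 16807 · p^{6} = 16807 · 4096/117649 = 4096/7.
Numerically: E[X] ≈ 585.

E[X] = 16807 · (4/7)^{6} = 4096/7 ≈ 585.


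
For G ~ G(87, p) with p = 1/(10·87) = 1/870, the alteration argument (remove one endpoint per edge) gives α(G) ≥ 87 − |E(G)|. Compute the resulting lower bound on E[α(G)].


E[|E(G)|] = C(87, 2)·p = 3741 · (1/870) = 43/10.
E[α(G)] ≥ n − E[|E(G)|] = 87 − 43/10 = 827/10.
Numerically: ≈ 82.700.
(This is only a lower bound; the true E[α(G)] may be larger.)

E[α(G)] ≥ 827/10 ≈ 82.700.


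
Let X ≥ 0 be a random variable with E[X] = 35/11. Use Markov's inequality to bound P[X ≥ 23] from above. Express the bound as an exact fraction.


μ = E[X] = 35/11, a = 23.
Markov: P[X ≥ 23] ≤ μ/a = (35/11)/23 = 35/253.
Numerically: ≈ 0.1383.
(Since a = 23 > μ = 3.1818, the bound 35/253 is < 1 and informative.)

P[X ≥ 23] ≤ 35/253 ≈ 0.1383.


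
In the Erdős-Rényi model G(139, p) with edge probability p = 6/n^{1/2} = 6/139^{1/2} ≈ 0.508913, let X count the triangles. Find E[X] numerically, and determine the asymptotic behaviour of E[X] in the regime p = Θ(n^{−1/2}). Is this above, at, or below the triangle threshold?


Number of potential triangles: C(139, 3) = 437989.
Each occurs with probability p³ ≈ (0.508913)³ ≈ 1.31804898e-01.
By linearity: E[X] = C(139, 3)·p³ ≈ 437989 · 1.31804898e-01 ≈ 57729.095656.
Since α = 1/2 < 1, p = c/n^{1/2} ≫ 1/n is above the triangle threshold p ~ 1/n. Asymptotically E[X] ~ (c³/6)·n^{3(1−α)} = (6³/6)·n^{1.5} → ∞; triangles are abundant w.h.p.

E[X] ≈ 57729.095656; in regime p = Θ(1/n^{1/2}) E[X] diverges (above the triangle threshold p ~ 1/n).


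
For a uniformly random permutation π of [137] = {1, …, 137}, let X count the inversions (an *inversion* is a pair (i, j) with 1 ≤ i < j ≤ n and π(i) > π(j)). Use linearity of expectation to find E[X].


Write X = Σ X_I over the C(137, 2) = 9316 pairs i < j, with X_I the indicator of one inversion.
There are 9316 indicators.
For each fixed pair i < j, the values π(i) and π(j) are two distinct elements of {1, …, 137} in uniformly random order; by symmetry P[π(i) > π(j)] = 1/2.
By linearity: E[X] = 9316 · (1/2) = C(137, 2) · (1/2) = 9316/2 = 4658 ≈ 4658.000.

E[X] = 4658 = 4658.000.


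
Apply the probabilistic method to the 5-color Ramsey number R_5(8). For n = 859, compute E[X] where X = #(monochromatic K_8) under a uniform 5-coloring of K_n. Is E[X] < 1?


E[X] = C(859, 8) · 5^{1 − 28} = 7115855595170747139 · 5^{−27} = 7115855595170747139/7450580596923828125.
As a reduced fraction: E[X] = 7115855595170747139/7450580596923828125 ≈ 0.9551.
Is E[X] < 1? YES.
Since E[X] < 1, there exists a 5-coloring of K_{859} with no monochromatic K_8; hence R_5(8) > 859.

E[X] = 7115855595170747139/7450580596923828125 ≈ 0.9551; E[X] < 1, so R_5(8) > 859.


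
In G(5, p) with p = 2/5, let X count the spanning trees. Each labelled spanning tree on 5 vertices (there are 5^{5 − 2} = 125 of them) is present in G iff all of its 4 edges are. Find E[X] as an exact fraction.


K_5 has 5^{5 − 2} = 125 labelled spanning trees.
For each such spanning tree H, let X_H = 1 if all 4 edges of H are present in G. Then P[X_H = 1] = p^{4} = (2/5)^{4} = 16/625.
By linearity: E[X] = Σ_H E[X_H] = 125 · p^{4} = 125 · 16/625 = 16/5.
Numerically: E[X] ≈ 3.2.

E[X] = 125 · (2/5)^{4} = 16/5 ≈ 3.2.


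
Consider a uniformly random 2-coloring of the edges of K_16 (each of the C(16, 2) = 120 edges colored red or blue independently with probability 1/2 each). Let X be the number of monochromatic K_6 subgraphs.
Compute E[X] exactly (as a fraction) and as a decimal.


Let X = Σ_S X_S over the C(16, 6) = 8008 subsets S of size 6, where X_S = 1 if the K_6 on S is monochromatic.
For a fixed S, the K_6 on S has C(6, 2) = 15 edges. P[all 15 edges red] = (1/2)^15, and likewise for blue, so P[monochromatic] = 2·(1/2)^15 = 2^{1 − 15} = 1/16384.
Summing: E[X] = C(16, 6) · 2^{1 − 15} = 8008 · 1/16384 = 1001/2048.
Numerically: E[X] ≈ 0.488770.

E[X] = C(16,6)·2^(1−C(6,2)) = 1001/2048 ≈ 0.488770.


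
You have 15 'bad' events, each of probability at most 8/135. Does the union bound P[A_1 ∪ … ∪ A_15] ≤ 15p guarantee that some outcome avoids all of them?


Union bound: P[∪_{i=1}^{15} A_i] ≤ Σ_i P[A_i] ≤ 15·p = 15·(8/135) = 8/9.
Numerically: 8/9 ≈ 0.8888889.
Is 8/9 < 1? YES.
Since P[∪ A_i] ≤ 8/9 < 1, the complement has P[∩ A_i^c] ≥ 1 − 8/9 = 1/9 > 0, so some outcome avoids every A_i.

15·p = 8/9 ≈ 0.8888889; existence CERTIFIED by the union bound.


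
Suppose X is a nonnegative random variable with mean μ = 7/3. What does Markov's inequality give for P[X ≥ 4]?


μ = E[X] = 7/3, a = 4.
Markov: P[X ≥ 4] ≤ μ/a = (7/3)/4 = 7/12.
Numerically: ≈ 0.5833.
(Since a = 4 > μ = 2.3333, the bound 7/12 is < 1 and informative.)

P[X ≥ 4] ≤ 7/12 ≈ 0.5833.


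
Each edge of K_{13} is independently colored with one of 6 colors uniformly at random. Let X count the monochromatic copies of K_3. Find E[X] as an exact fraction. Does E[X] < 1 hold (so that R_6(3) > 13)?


E[X] = C(13, 3) · 6^{1 − 3} = 286 · 6^{−2} = 286/36.
As a reduced fraction: E[X] = 143/18 ≈ 7.94444.
Is E[X] < 1? NO.
Since E[X] ≥ 1, the first-moment bound is inconclusive at n = 13; it does NOT by itself certify R_6(3) > 13.

E[X] = 143/18 ≈ 7.94444; E[X] ≥ 1; first-moment method inconclusive here.


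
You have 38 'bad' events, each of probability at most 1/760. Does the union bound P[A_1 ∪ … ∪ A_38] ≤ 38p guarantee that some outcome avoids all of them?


Union bound: P[∪_{i=1}^{38} A_i] ≤ Σ_i P[A_i] ≤ 38·p = 38·(1/760) = 1/20.
Numerically: 1/20 ≈ 0.050.
Is 1/20 < 1? YES.
Since P[∪ A_i] ≤ 1/20 < 1, the complement has P[∩ A_i^c] ≥ 1 − 1/20 = 19/20 > 0, so some outcome avoids every A_i.

38·p = 1/20 ≈ 0.050; existence CERTIFIED by the union bound.


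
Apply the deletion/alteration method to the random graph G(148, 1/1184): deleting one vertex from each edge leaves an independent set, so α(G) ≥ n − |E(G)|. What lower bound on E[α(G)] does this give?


E[|E(G)|] = C(148, 2)·p = 10878 · (1/1184) = 147/16.
E[α(G)] ≥ n − E[|E(G)|] = 148 − 147/16 = 2221/16.
Numerically: ≈ 138.8125.
(This is only a lower bound; the true E[α(G)] may be larger.)

E[α(G)] ≥ 2221/16 ≈ 138.8125.


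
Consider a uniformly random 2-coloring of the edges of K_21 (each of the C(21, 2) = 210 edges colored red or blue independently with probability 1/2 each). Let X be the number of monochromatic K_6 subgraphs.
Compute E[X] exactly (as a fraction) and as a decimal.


Let X = Σ_S X_S over the C(21, 6) = 54264 subsets S of size 6, where X_S = 1 if the K_6 on S is monochromatic.
For a fixed S, the K_6 on S has C(6, 2) = 15 edges. P[all 15 edges red] = (1/2)^15, and likewise for blue, so P[monochromatic] = 2·(1/2)^15 = 2^{1 − 15} = 1/16384.
By linearity of expectation: E[X] = C(21, 6) · 2^{1 − 15} = 54264 · 1/16384 = 6783/2048.
Numerically: E[X] ≈ 3.3120.

E[X] = C(21,6)·2^(1−C(6,2)) = 6783/2048 ≈ 3.3120.


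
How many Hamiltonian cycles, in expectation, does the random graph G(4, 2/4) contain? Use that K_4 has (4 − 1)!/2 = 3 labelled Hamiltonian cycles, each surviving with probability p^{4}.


K_4 has (4 − 1)!/2 = 3 labelled Hamiltonian cycles.
For each such Hamiltonian cycle H, let X_H = 1 if all 4 edges of H are present in G. Then P[X_H = 1] = p^{4} = (1/2)^{4} = 1/16.
By linearity: E[X] = Σ_H E[X_H] = 3 · p^{4} = 3 · 1/16 = 3/16.
Numerically: E[X] ≈ 0.1875.

E[X] = 3 · (1/2)^{4} = 3/16 ≈ 0.1875.


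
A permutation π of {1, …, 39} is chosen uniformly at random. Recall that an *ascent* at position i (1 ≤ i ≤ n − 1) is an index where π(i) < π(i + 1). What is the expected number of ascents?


Write X = Σ X_I over i = 1, …, 38, with X_I the indicator of one ascent.
There are 38 indicators.
For each fixed i, the pair (π(i), π(i+1)) is a uniformly random ordered pair of distinct values from {1, …, 39}; by symmetry P[π(i) < π(i+1)] = 1/2.
By linearity: E[X] = 38 · (1/2) = (39 − 1) · (1/2) = 19 ≈ 19.000000.

E[X] = 19 = 19.000000.


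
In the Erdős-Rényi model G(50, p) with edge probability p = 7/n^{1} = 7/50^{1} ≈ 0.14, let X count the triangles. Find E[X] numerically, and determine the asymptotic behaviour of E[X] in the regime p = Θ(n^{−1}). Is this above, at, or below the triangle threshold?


Number of potential triangles: C(50, 3) = 19600.
Each occurs with probability p³ ≈ (0.14)³ ≈ 2.7440000e-03.
By linearity: E[X] = C(50, 3)·p³ ≈ 19600 · 2.7440000e-03 ≈ 53.78240.
Here α = 1, so p = 7/n is exactly at the triangle threshold p ~ 1/n. Asymptotically E[X] → c³/6 = 7³/6 = 343/6 ≈ 57.16667, a bounded constant. In this regime the triangle count is asymptotically Poisson(c³/6).

E[X] ≈ 53.78240; in regime p = Θ(1/n^{1}) E[X] stays bounded (at the triangle threshold p ~ 1/n).


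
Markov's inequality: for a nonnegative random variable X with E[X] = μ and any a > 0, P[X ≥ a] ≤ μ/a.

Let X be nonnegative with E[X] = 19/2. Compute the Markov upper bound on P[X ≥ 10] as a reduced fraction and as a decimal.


μ = E[X] = 19/2, a = 10.
Markov: P[X ≥ 10] ≤ μ/a = (19/2)/10 = 19/20.
Numerically: ≈ 0.95000.
(Since a = 10 > μ = 9.50000, the bound 19/20 is < 1 and informative.)

P[X ≥ 10] ≤ 19/20 ≈ 0.95000.


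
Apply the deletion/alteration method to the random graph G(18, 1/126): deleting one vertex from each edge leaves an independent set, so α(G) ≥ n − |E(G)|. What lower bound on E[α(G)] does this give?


E[|E(G)|] = C(18, 2)·p = 153 · (1/126) = 17/14.
E[α(G)] ≥ n − E[|E(G)|] = 18 − 17/14 = 235/14.
Numerically: ≈ 16.7857.
(This is only a lower bound; the true E[α(G)] may be larger.)

E[α(G)] ≥ 235/14 ≈ 16.7857.


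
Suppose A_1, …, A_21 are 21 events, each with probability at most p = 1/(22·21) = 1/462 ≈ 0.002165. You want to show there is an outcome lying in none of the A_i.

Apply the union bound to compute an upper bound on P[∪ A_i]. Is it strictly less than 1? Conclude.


Union bound: P[∪_{i=1}^{21} A_i] ≤ Σ_i P[A_i] ≤ 21·p = 21·(1/462) = 1/22.
Numerically: 1/22 ≈ 0.045455.
Is 1/22 < 1? YES.
Since P[∪ A_i] ≤ 1/22 < 1, the complement has P[∩ A_i^c] ≥ 1 − 1/22 = 21/22 > 0, so some outcome avoids every A_i.

21·p = 1/22 ≈ 0.045455; existence CERTIFIED by the union bound.


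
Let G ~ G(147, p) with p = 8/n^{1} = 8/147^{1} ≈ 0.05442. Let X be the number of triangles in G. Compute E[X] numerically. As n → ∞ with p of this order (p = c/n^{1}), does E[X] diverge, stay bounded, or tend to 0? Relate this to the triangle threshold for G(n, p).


Number of potential triangles: C(147, 3) = 518665.
Each occurs with probability p³ ≈ (0.05442)³ ≈ 1.611825e-04.
By linearity: E[X] = C(147, 3)·p³ ≈ 518665 · 1.611825e-04 ≈ 83.5997.
Here α = 1, so p = 8/n is exactly at the triangle threshold p ~ 1/n. Asymptotically E[X] → c³/6 = 8³/6 = 256/3 ≈ 85.3333, a bounded constant. In this regime the triangle count is asymptotically Poisson(c³/6).

E[X] ≈ 83.5997; in regime p = Θ(1/n^{1}) E[X] stays bounded (at the triangle threshold p ~ 1/n).


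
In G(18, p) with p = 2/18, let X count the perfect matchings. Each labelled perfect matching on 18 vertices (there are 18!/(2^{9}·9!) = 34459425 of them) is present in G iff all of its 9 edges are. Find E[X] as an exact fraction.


K_18 has 18!/(2^{9}·9!) = 34459425 labelled perfect matchings.
For each such perfect matching H, let X_H = 1 if all 9 edges of H are present in G. Then P[X_H = 1] = p^{9} = (1/9)^{9} = 1/387420489.
By linearity of expectation: E[X] = Σ_H E[X_H] = 34459425 · p^{9} = 34459425 · 1/387420489 = 425425/4782969.
Numerically: E[X] ≈ 0.0889458.

E[X] = 34459425 · (1/9)^{9} = 425425/4782969 ≈ 0.0889458.


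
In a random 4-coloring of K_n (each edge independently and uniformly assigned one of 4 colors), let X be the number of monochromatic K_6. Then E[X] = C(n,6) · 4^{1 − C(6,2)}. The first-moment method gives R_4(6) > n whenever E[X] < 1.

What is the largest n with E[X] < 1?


We need C(n, 6) · 4^{1 − 15} < 1, i.e. C(n, 6) < 4^{15 − 1} = 268435456.
Check values of n near the boundary:
  n = 76: C(76, 6) = 218618940; 218618940 < 268435456? YES
  n = 77: C(77, 6) = 237093780; 237093780 < 268435456? YES
  n = 78: C(78, 6) = 256851595; 256851595 < 268435456? YES
  n = 79: C(79, 6) = 277962685; 277962685 < 268435456? NO
The largest n with C(n, 6) < 268435456 is n = 78 (where E[X] = 256851595/268435456 ≈ 0.9568). Hence R_4(6) > 78, i.e. R_4(6) ≥ 79.

Largest n = 78; hence R_4(6) > 78.


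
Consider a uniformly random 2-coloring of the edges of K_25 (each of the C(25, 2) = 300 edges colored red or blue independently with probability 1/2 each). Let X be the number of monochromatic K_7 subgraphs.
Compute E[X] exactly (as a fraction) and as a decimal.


Let X = Σ_S X_S over the C(25, 7) = 480700 subsets S of size 7, where X_S = 1 if the K_7 on S is monochromatic.
For a fixed S, the K_7 on S has C(7, 2) = 21 edges. P[all 21 edges red] = (1/2)^21, and likewise for blue, so P[monochromatic] = 2·(1/2)^21 = 2^{1 − 21} = 1/1048576.
Summing: E[X] = C(25, 7) · 2^{1 − 21} = 480700 · 1/1048576 = 120175/262144.
Numerically: E[X] ≈ 0.458431.

E[X] = C(25,7)·2^(1−C(7,2)) = 120175/262144 ≈ 0.458431.


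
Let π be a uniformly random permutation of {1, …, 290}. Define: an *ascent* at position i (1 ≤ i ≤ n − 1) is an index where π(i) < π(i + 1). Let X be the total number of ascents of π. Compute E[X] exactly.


Write X = Σ X_I over i = 1, …, 289, with X_I the indicator of one ascent.
There are 289 indicators.
For each fixed i, the pair (π(i), π(i+1)) is a uniformly random ordered pair of distinct values from {1, …, 290}; by symmetry P[π(i) < π(i+1)] = 1/2.
By linearity: E[X] = 289 · (1/2) = (290 − 1) · (1/2) = 289/2 ≈ 144.50000.

E[X] = 289/2 = 144.50000.


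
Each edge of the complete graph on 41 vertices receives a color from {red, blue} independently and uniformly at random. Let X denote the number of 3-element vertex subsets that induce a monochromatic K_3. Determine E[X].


Let X = Σ_S X_S over the C(41, 3) = 10660 subsets S of size 3, where X_S = 1 if the K_3 on S is monochromatic.
For a fixed S, the K_3 on S has C(3, 2) = 3 edges. P[all 3 edges red] = (1/2)^3, and likewise for blue, so P[monochromatic] = 2·(1/2)^3 = 2^{1 − 3} = 1/4.
By linearity of expectation: E[X] = C(41, 3) · 2^{1 − 3} = 10660 · 1/4 = 2665.
Numerically: E[X] ≈ 2665.000.

E[X] = C(41,3)·2^(1−C(3,2)) = 2665 ≈ 2665.000.


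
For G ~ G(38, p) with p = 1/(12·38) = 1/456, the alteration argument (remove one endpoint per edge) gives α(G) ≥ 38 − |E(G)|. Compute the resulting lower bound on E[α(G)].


E[|E(G)|] = C(38, 2)·p = 703 · (1/456) = 37/24.
E[α(G)] ≥ n − E[|E(G)|] = 38 − 37/24 = 875/24.
Numerically: ≈ 36.458.
(This is only a lower bound; the true E[α(G)] may be larger.)

E[α(G)] ≥ 875/24 ≈ 36.458.


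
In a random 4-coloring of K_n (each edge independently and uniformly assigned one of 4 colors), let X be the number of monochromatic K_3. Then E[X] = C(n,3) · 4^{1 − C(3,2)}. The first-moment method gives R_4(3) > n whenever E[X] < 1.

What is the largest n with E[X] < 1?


We need C(n, 3) · 4^{1 − 3} < 1, i.e. C(n, 3) < 4^{3 − 1} = 16.
Check values of n near the boundary:
  n = 3: C(3, 3) = 1; 1 < 16? YES
  n = 4: C(4, 3) = 4; 4 < 16? YES
  n = 5: C(5, 3) = 10; 10 < 16? YES
  n = 6: C(6, 3) = 20; 20 < 16? NO
  n = 7: C(7, 3) = 35; 35 < 16? NO
The largest n with C(n, 3) < 16 is n = 5 (where E[X] = 5/8 ≈ 0.6250000). Hence R_4(3) > 5, i.e. R_4(3) ≥ 6.

Largest n = 5; hence R_4(3) > 5.


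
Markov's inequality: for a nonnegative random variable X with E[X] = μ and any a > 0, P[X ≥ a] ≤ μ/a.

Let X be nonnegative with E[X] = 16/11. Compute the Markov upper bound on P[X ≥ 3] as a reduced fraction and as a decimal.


μ = E[X] = 16/11, a = 3.
Markov: P[X ≥ 3] ≤ μ/a = (16/11)/3 = 16/33.
Numerically: ≈ 0.4848.
(Since a = 3 > μ = 1.4545, the bound 16/33 is < 1 and informative.)

P[X ≥ 3] ≤ 16/33 ≈ 0.4848.


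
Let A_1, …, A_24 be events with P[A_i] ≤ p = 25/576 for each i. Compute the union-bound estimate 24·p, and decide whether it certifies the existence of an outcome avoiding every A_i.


Union bound: P[∪_{i=1}^{24} A_i] ≤ Σ_i P[A_i] ≤ 24·p = 24·(25/576) = 25/24.
Numerically: 25/24 ≈ 1.0417.
Is 25/24 < 1? NO.
Since the bound 25/24 is ≥ 1, the union bound is uninformative here; it does NOT by itself certify existence.

24·p = 25/24 ≈ 1.0417; existence NOT certified by the union bound.


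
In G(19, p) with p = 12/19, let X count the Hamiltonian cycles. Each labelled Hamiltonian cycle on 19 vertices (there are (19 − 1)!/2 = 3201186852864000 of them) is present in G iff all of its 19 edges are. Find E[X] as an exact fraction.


K_19 has (19 − 1)!/2 = 3201186852864000 labelled Hamiltonian cycles.
For each such Hamiltonian cycle H, let X_H = 1 if all 19 edges of H are present in G. Then P[X_H = 1] = p^{19} = (12/19)^{19} = 319479999370622926848/1978419655660313589123979.
Summing the indicators: E[X] = Σ_H E[X_H] = 3201186852864000 · p^{19} = 3201186852864000 · 319479999370622926848/1978419655660313589123979 = 1022715173738237107931793611292672000/1978419655660313589123979.
Numerically: E[X] ≈ 5.16935e+11.

E[X] = 3201186852864000 · (12/19)^{19} = 1022715173738237107931793611292672000/1978419655660313589123979 ≈ 5.16935e+11.


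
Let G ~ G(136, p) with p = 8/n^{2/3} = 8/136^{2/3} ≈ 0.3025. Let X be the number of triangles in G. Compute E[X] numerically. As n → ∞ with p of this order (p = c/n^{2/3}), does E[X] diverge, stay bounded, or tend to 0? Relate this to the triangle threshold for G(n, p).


Number of potential triangles: C(136, 3) = 410040.
Each occurs with probability p³ ≈ (0.3025)³ ≈ 2.768166e-02.
By linearity: E[X] = C(136, 3)·p³ ≈ 410040 · 2.768166e-02 ≈ 11350.5882.
Since α = 2/3 < 1, p = c/n^{2/3} ≫ 1/n is above the triangle threshold p ~ 1/n. Asymptotically E[X] ~ (c³/6)·n^{3(1−α)} = (8³/6)·n^{1} → ∞; triangles are abundant w.h.p.

E[X] ≈ 11350.5882; in regime p = Θ(1/n^{2/3}) E[X] diverges (above the triangle threshold p ~ 1/n).


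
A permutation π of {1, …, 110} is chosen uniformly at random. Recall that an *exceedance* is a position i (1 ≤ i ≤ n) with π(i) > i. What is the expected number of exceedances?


Write X = Σ_{i=1}^{110} X_i, where X_i = 1_{π(i) > i}.
For each fixed i, π(i) is uniform over {1, …, 110} (marginal of a uniform permutation), so P[π(i) > i] = (n − i)/n. Summing: Σ_{i=1}^{110} (n − i)/n = (0 + 1 + … + 109)/110 = 110(110 − 1)/(2·110) = (110 − 1)/2.
Hence E[X] = Σ_{i=1}^{110} (110 − i)/110 = 109/2 ≈ 54.500.

E[X] = 109/2 = 54.500.


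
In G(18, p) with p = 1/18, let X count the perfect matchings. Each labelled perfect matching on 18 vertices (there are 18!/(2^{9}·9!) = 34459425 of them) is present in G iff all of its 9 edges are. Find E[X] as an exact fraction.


K_18 has 18!/(2^{9}·9!) = 34459425 labelled perfect matchings.
For each such perfect matching H, let X_H = 1 if all 9 edges of H are present in G. Then P[X_H = 1] = p^{9} = (1/18)^{9} = 1/198359290368.
By linearity of expectation: E[X] = Σ_H E[X_H] = 34459425 · p^{9} = 34459425 · 1/198359290368 = 425425/2448880128.
Numerically: E[X] ≈ 0.0001737.

E[X] = 34459425 · (1/18)^{9} = 425425/2448880128 ≈ 0.0001737.


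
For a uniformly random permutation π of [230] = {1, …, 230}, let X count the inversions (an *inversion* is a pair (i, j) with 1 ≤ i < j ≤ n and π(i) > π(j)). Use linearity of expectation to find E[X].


Write X = Σ X_I over the C(230, 2) = 26335 pairs i < j, with X_I the indicator of one inversion.
There are 26335 indicators.
For each fixed pair i < j, the values π(i) and π(j) are two distinct elements of {1, …, 230} in uniformly random order; by symmetry P[π(i) > π(j)] = 1/2.
By linearity: E[X] = 26335 · (1/2) = C(230, 2) · (1/2) = 26335/2 = 26335/2 ≈ 13167.500000.

E[X] = 26335/2 = 13167.500000.


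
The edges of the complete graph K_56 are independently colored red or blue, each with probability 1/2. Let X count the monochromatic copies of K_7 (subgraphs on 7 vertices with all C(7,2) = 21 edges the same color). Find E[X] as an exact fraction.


Let X = Σ_S X_S over the C(56, 7) = 231917400 subsets S of size 7, where X_S = 1 if the K_7 on S is monochromatic.
For a fixed S, the K_7 on S has C(7, 2) = 21 edges. P[all 21 edges red] = (1/2)^21, and likewise for blue, so P[monochromatic] = 2·(1/2)^21 = 2^{1 − 21} = 1/1048576.
By linearity of expectation: E[X] = C(56, 7) · 2^{1 − 21} = 231917400 · 1/1048576 = 28989675/131072.
Numerically: E[X] ≈ 221.1737.

E[X] = C(56,7)·2^(1−C(7,2)) = 28989675/131072 ≈ 221.1737.


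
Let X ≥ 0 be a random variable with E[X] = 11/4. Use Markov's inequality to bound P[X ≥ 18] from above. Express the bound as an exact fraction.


μ = E[X] = 11/4, a = 18.
Markov: P[X ≥ 18] ≤ μ/a = (11/4)/18 = 11/72.
Numerically: ≈ 0.152778.
(Since a = 18 > μ = 2.750000, the bound 11/72 is < 1 and informative.)

P[X ≥ 18] ≤ 11/72 ≈ 0.152778.


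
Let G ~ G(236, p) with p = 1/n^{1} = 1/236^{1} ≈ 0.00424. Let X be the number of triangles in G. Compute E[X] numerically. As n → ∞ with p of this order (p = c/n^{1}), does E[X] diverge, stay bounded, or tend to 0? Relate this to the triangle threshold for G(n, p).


Number of potential triangles: C(236, 3) = 2162940.
Each occurs with probability p³ ≈ (0.00424)³ ≈ 7.60789e-08.
By linearity: E[X] = C(236, 3)·p³ ≈ 2162940 · 7.60789e-08 ≈ 0.165.
Here α = 1, so p = 1/n is exactly at the triangle threshold p ~ 1/n. Asymptotically E[X] → c³/6 = 1³/6 = 1/6 ≈ 0.167, a bounded constant. In this regime the triangle count is asymptotically Poisson(c³/6).

E[X] ≈ 0.165; in regime p = Θ(1/n^{1}) E[X] stays bounded (at the triangle threshold p ~ 1/n).


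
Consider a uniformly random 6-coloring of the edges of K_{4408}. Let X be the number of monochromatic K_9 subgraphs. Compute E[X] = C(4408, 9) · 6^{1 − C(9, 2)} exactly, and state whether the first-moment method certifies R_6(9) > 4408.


E[X] = C(4408, 9) · 6^{1 − 36} = 1717362945146264156457459600 · 6^{−35} = 1717362945146264156457459600/1719070799748422591028658176.
As a reduced fraction: E[X] = 35778394690547169926197075/35813974994758803979763712 ≈ 0.9990065.
Is E[X] < 1? YES.
Since E[X] < 1, there exists a 6-coloring of K_{4408} with no monochromatic K_9; hence R_6(9) > 4408.

E[X] = 35778394690547169926197075/35813974994758803979763712 ≈ 0.9990065; E[X] < 1, so R_6(9) > 4408.


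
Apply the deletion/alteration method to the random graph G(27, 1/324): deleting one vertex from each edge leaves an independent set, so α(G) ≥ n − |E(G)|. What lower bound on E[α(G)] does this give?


E[|E(G)|] = C(27, 2)·p = 351 · (1/324) = 13/12.
E[α(G)] ≥ n − E[|E(G)|] = 27 − 13/12 = 311/12.
Numerically: ≈ 25.916667.
(This is only a lower bound; the true E[α(G)] may be larger.)

E[α(G)] ≥ 311/12 ≈ 25.916667.


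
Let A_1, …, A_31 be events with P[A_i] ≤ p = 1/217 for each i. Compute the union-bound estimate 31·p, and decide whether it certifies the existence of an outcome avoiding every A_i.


Union bound: P[∪_{i=1}^{31} A_i] ≤ Σ_i P[A_i] ≤ 31·p = 31·(1/217) = 1/7.
Numerically: 1/7 ≈ 0.1428571.
Is 1/7 < 1? YES.
Since P[∪ A_i] ≤ 1/7 < 1, the complement has P[∩ A_i^c] ≥ 1 − 1/7 = 6/7 > 0, so some outcome avoids every A_i.

31·p = 1/7 ≈ 0.1428571; existence CERTIFIED by the union bound.


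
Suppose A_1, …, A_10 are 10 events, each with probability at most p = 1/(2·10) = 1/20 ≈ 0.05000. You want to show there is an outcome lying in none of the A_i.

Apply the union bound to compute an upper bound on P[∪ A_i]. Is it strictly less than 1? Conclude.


Union bound: P[∪_{i=1}^{10} A_i] ≤ Σ_i P[A_i] ≤ 10·p = 10·(1/20) = 1/2.
Numerically: 1/2 ≈ 0.50000.
Is 1/2 < 1? YES.
Since P[∪ A_i] ≤ 1/2 < 1, the complement has P[∩ A_i^c] ≥ 1 − 1/2 = 1/2 > 0, so some outcome avoids every A_i.

10·p = 1/2 ≈ 0.50000; existence CERTIFIED by the union bound.


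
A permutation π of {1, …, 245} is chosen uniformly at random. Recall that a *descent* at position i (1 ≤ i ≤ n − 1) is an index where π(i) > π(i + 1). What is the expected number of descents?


Write X = Σ X_I over i = 1, …, 244, with X_I the indicator of one descent.
There are 244 indicators.
For each fixed i, the pair (π(i), π(i+1)) is a uniformly random ordered pair of distinct values from {1, …, 245}; by symmetry P[π(i) > π(i+1)] = 1/2.
By linearity: E[X] = 244 · (1/2) = (245 − 1) · (1/2) = 122 ≈ 122.000.

E[X] = 122 = 122.000.


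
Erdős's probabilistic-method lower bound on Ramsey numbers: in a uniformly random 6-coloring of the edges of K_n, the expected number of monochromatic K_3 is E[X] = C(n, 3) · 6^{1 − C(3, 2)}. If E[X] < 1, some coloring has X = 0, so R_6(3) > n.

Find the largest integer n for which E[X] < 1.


We need C(n, 3) · 6^{1 − 3} < 1, i.e. C(n, 3) < 6^{3 − 1} = 36.
Check values of n near the boundary:
  n = 5: C(5, 3) = 10; 10 < 36? YES
  n = 6: C(6, 3) = 20; 20 < 36? YES
  n = 7: C(7, 3) = 35; 35 < 36? YES
  n = 8: C(8, 3) = 56; 56 < 36? NO
  n = 9: C(9, 3) = 84; 84 < 36? NO
  n = 10: C(10, 3) = 120; 120 < 36? NO
The largest n with C(n, 3) < 36 is n = 7 (where E[X] = 35/36 ≈ 0.972). Hence R_6(3) > 7, i.e. R_6(3) ≥ 8.

Largest n = 7; hence R_6(3) > 7.


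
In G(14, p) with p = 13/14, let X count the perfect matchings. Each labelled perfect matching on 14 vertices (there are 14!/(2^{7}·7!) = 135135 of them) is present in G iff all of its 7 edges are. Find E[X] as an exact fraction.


K_14 has 14!/(2^{7}·7!) = 135135 labelled perfect matchings.
For each such perfect matching H, let X_H = 1 if all 7 edges of H are present in G. Then P[X_H = 1] = p^{7} = (13/14)^{7} = 62748517/105413504.
By linearity of expectation: E[X] = Σ_H E[X_H] = 135135 · p^{7} = 135135 · 62748517/105413504 = 1211360120685/15059072.
Numerically: E[X] ≈ 80440.6.

E[X] = 135135 · (13/14)^{7} = 1211360120685/15059072 ≈ 80440.6.


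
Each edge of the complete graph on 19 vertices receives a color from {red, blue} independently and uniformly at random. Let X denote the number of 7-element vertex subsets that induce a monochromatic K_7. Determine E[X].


Let X = Σ_S X_S over the C(19, 7) = 50388 subsets S of size 7, where X_S = 1 if the K_7 on S is monochromatic.
For a fixed S, the K_7 on S has C(7, 2) = 21 edges. P[all 21 edges red] = (1/2)^21, and likewise for blue, so P[monochromatic] = 2·(1/2)^21 = 2^{1 − 21} = 1/1048576.
Summing: E[X] = C(19, 7) · 2^{1 − 21} = 50388 · 1/1048576 = 12597/262144.
Numerically: E[X] ≈ 0.04805.

E[X] = C(19,7)·2^(1−C(7,2)) = 12597/262144 ≈ 0.04805.


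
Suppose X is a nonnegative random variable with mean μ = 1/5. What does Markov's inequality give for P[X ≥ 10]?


μ = E[X] = 1/5, a = 10.
Markov: P[X ≥ 10] ≤ μ/a = (1/5)/10 = 1/50.
Numerically: ≈ 0.020000.
(Since a = 10 > μ = 0.200000, the bound 1/50 is < 1 and informative.)

P[X ≥ 10] ≤ 1/50 ≈ 0.020000.


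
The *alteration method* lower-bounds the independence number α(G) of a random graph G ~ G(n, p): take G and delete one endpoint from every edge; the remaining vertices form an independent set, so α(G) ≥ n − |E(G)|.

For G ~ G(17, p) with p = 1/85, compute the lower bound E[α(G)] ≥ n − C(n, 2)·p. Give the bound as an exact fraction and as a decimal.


E[|E(G)|] = C(17, 2)·p = 136 · (1/85) = 8/5.
E[α(G)] ≥ n − E[|E(G)|] = 17 − 8/5 = 77/5.
Numerically: ≈ 15.40000.
(This is only a lower bound; the true E[α(G)] may be larger.)

E[α(G)] ≥ 77/5 ≈ 15.40000.


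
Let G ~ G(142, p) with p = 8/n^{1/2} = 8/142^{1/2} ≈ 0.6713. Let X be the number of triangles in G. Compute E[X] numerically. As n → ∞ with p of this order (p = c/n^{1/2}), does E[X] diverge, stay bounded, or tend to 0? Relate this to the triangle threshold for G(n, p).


Number of potential triangles: C(142, 3) = 467180.
Each occurs with probability p³ ≈ (0.6713)³ ≈ 3.025781e-01.
By linearity: E[X] = C(142, 3)·p³ ≈ 467180 · 3.025781e-01 ≈ 141358.4214.
Since α = 1/2 < 1, p = c/n^{1/2} ≫ 1/n is above the triangle threshold p ~ 1/n. Asymptotically E[X] ~ (c³/6)·n^{3(1−α)} = (8³/6)·n^{1.5} → ∞; triangles are abundant w.h.p.

E[X] ≈ 141358.4214; in regime p = Θ(1/n^{1/2}) E[X] diverges (above the triangle threshold p ~ 1/n).


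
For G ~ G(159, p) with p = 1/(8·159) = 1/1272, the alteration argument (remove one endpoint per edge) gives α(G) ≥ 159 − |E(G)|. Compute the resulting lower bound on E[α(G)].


E[|E(G)|] = C(159, 2)·p = 12561 · (1/1272) = 79/8.
E[α(G)] ≥ n − E[|E(G)|] = 159 − 79/8 = 1193/8.
Numerically: ≈ 149.1250.
(This is only a lower bound; the true E[α(G)] may be larger.)

E[α(G)] ≥ 1193/8 ≈ 149.1250.


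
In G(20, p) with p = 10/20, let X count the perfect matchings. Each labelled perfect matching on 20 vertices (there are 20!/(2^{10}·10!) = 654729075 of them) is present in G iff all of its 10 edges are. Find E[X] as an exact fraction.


K_20 has 20!/(2^{10}·10!) = 654729075 labelled perfect matchings.
For each such perfect matching H, let X_H = 1 if all 10 edges of H are present in G. Then P[X_H = 1] = p^{10} = (1/2)^{10} = 1/1024.
By linearity: E[X] = Σ_H E[X_H] = 654729075 · p^{10} = 654729075 · 1/1024 = 654729075/1024.
Numerically: E[X] ≈ 6.39e+05.

E[X] = 654729075 · (1/2)^{10} = 654729075/1024 ≈ 6.39e+05.
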